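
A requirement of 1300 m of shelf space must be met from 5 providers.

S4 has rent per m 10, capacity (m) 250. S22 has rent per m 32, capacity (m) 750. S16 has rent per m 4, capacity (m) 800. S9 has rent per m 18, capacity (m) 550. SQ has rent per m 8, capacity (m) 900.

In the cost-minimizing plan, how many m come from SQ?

Cheapest first:
Take 800 from S16 at 4 — need 500 more.
SQ at 8: take 500 of its 900 — requirement met.
S4, S9, S22: unused.

500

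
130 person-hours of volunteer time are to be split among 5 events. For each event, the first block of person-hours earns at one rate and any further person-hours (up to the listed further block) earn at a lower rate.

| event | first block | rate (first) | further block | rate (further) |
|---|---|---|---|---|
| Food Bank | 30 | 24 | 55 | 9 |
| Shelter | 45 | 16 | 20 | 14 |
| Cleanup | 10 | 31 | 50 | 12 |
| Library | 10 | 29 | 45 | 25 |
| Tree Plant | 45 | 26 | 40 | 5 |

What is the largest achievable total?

3375

Rank every tier by rate: Cleanup/tier1 31 > Library/tier1 29 > Tree Plant/tier1 26 > Library/tier2 25 > Food Bank/tier1 24 > Shelter/tier1 16 > Shelter/tier2 14 > Cleanup/tier2 12 > Food Bank/tier2 9 > Tree Plant/tier2 5.
Cleanup/tier1 (31): +10 → 120 left.
Library/tier1 (29): +10 → 110 left.
Fill Tree Plant tier1 block (45 at 26) → 65 left.
Library tier2 at 25: fill all 45 → 20 left.
20 remain; put them into Food Bank tier1 at 24.
Total = 31×10 + 29×10 + 26×45 + 25×45 + 24×20 = 3375.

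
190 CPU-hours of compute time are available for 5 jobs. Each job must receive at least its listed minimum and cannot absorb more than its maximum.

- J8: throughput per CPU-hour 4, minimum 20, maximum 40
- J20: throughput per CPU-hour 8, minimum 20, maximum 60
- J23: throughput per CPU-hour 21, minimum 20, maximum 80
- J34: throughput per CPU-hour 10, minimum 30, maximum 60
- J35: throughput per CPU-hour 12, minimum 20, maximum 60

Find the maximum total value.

Meeting every minimum uses 20+20+20+30+20 = 110 CPU-hours, leaving 80.
Rank by throughput per CPU-hour: J23 21 > J35 12 > J34 10 > J20 8 > J8 4.
J23 takes 60 more to reach its cap of 80 — 20 left.
J35 has room for 40 more but only 20 remain, so it gets 40.
Total = 4×20 + 8×20 + 21×80 + 10×30 + 12×40 = 2700.

2700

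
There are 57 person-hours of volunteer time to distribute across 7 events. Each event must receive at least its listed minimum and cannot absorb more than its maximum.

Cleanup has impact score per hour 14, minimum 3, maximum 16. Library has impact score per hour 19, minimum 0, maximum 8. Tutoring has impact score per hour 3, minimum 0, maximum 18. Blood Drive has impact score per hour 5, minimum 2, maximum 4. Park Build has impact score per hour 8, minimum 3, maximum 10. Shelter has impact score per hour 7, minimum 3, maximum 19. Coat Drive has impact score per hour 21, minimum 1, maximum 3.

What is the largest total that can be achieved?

Meeting every minimum uses 3+0+0+2+3+3+1 = 12 person-hours, leaving 45.
Order the events by impact score per hour: Coat Drive 21 > Library 19 > Cleanup 14 > Park Build 8 > Shelter 7 > Blood Drive 5 > Tutoring 3.
Coat Drive: +2 to 3 (cap) → 43 left.
Library takes 8 more to reach its cap of 8 → 35 left.
Cleanup takes 13 more to reach its cap of 16 → 22 left.
Give Park Build 7 more to hit its cap of 10 → 15 left.
Only 15 left; Shelter takes them to reach 18.
Total = 14×16 + 19×8 + 5×2 + 8×10 + 7×18 + 21×3 = 655.

655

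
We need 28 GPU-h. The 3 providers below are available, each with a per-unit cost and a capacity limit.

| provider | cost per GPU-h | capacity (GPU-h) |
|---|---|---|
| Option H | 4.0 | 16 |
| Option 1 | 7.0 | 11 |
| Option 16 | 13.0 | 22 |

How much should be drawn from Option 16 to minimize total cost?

Cheapest first:
Option H at 4.0: take all 16 GPU-h — 12 still needed.
Option 1 at 7.0: take all 11 GPU-h — 1 still needed.
Option 16 (13.0): take the remaining 1 — done.

1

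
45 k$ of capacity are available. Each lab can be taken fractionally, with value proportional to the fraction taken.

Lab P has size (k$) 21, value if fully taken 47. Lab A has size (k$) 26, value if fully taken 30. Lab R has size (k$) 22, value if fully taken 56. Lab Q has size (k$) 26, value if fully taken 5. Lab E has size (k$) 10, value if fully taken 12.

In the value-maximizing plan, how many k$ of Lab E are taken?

2

Rank by value-to-size ratio: Lab R 56/22≈2.55, Lab P 47/21≈2.24, Lab E 12/10≈1.2, Lab A 30/26≈1.15, Lab Q 5/26≈0.192.
Lab R: take in full, 22 k$ for value 56 ; 23 left.
Lab P: take in full, 21 k$ for value 47 ; 2 left.
2 k$ left: a 2/10 share of Lab E gives 12×2/10 = 2.4.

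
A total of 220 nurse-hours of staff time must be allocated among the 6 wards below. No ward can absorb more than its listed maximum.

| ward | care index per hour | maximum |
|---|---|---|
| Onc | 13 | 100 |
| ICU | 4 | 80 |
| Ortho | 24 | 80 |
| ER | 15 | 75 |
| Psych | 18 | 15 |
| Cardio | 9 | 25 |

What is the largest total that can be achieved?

3965

Highest care index per hour first: Ortho 24 > Psych 18 > ER 15 > Onc 13 > Cardio 9 > ICU 4.
Ortho takes 80 to reach its cap of 80 → 140 left.
Psych: +15 to 15 (cap) → 125 left.
ER takes 75 to reach its cap of 75 → 50 left.
Onc: +50 (room for 100) → 50. Pool exhausted.
Total = 13×50 + 24×80 + 15×75 + 18×15 = 3965.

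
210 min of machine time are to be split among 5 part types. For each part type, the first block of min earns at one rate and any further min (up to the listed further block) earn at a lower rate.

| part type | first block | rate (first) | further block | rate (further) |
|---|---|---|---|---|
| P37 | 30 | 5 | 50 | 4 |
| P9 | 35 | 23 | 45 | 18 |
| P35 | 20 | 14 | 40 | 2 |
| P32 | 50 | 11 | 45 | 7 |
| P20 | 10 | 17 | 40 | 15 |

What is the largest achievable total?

3285

Order all 10 blocks by rate: P9/first 23 > P9/second 18 > P20/first 17 > P20/second 15 > P35/first 14 > P32/first 11 > P32/second 7 > P37/first 5 > P37/second 4 > P35/second 2.
Fill P9 first block (35 at 23) → 175 left.
Fill P9 second block (45 at 18) → 130 left.
Fill P20 first block (10 at 17) → 120 left.
P20 second at 15: fill all 40 → 80 left.
Fill P35 first block (20 at 14) → 60 left.
P32/first (11): +50 → 10 left.
P32/second: +10 of 45 at 7; pool empty.
Total = 23×35 + 18×45 + 17×10 + 15×40 + 14×20 + 11×50 + 7×10 = 3285.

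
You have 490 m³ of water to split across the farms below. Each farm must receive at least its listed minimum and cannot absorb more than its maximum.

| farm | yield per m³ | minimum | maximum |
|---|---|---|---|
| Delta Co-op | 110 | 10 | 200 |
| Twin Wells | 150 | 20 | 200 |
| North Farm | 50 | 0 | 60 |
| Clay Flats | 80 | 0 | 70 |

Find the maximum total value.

58600

Meeting every minimum uses 10+20+0+0 = 30 m³, leaving 460.
Rank by yield per m³: Twin Wells 150 > Delta Co-op 110 > Clay Flats 80 > North Farm 50.
Twin Wells: +180 to 200 (cap) → 280 left.
Delta Co-op takes 190 more to reach its cap of 200 → 90 left.
Clay Flats takes 70 more to reach its cap of 70 → 20 left.
Only 20 left; North Farm takes them to reach 20.
Total = 110×200 + 150×200 + 50×20 + 80×70 = 58600.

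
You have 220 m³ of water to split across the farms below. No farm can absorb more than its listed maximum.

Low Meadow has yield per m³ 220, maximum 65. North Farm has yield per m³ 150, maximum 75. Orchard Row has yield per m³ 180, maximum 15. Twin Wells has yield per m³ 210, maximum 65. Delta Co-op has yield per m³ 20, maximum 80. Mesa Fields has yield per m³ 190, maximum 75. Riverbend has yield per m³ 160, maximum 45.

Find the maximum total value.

Rank by yield per m³: Low Meadow 220 > Twin Wells 210 > Mesa Fields 190 > Orchard Row 180 > Riverbend 160 > North Farm 150 > Delta Co-op 20.
Low Meadow: +65 to 65 (cap) — 155 left.
Twin Wells: +65 to 65 (cap) — 90 left.
Give Mesa Fields 75 to hit its cap of 75 — 15 left.
Give Orchard Row 15 to hit its cap of 15 — 0 left.
Total = 220×65 + 180×15 + 210×65 + 190×75 = 44900.

44900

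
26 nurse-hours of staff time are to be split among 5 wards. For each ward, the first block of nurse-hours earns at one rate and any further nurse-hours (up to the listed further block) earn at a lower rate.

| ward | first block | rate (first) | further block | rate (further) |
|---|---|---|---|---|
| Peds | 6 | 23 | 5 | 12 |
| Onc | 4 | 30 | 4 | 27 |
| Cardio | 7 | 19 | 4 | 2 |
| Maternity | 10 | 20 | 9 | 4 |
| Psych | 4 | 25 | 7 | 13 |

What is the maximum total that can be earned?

626

Rank every tier by rate: Onc/T1 30 > Onc/T2 27 > Psych/T1 25 > Peds/T1 23 > Maternity/T1 20 > Cardio/T1 19 > Psych/T2 13 > Peds/T2 12 > Maternity/T2 4 > Cardio/T2 2.
Fill Onc T1 block (4 at 30) ; 22 left.
Fill Onc T2 block (4 at 27) ; 18 left.
Psych/T1 (25): +4 ; 14 left.
Fill Peds T1 block (6 at 23) ; 8 left.
Maternity/T1: +8 of 10 at 20; pool empty.
Total = 30×4 + 27×4 + 25×4 + 23×6 + 20×8 = 626.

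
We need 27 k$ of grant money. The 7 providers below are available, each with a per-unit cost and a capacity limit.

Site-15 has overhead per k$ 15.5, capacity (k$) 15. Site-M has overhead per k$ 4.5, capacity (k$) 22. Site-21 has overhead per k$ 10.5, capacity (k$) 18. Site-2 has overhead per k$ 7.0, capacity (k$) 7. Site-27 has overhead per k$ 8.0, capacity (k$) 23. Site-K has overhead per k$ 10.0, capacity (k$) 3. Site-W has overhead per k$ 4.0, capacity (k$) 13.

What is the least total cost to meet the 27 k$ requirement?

Use providers in increasing cost order.
Site-W (4.0): use full 13 — 14 k$ to go.
Site-M (4.5): take the remaining 14 — done.
Site-2, Site-27, Site-K, Site-21, Site-15: unused.
Cost = 13×4.0 + 14×4.5 = 115.

115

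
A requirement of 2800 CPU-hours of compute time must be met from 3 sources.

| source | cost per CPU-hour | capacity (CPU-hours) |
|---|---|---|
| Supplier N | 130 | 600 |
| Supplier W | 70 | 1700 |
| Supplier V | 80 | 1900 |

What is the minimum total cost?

207000

Use sources in increasing cost order.
Take 1700 from Supplier W at 70 → need 1100 more.
Supplier V at 80: take 1100 of its 1900 → requirement met.
Supplier N: unused.
Cost = 1700×70 + 1100×80 = 207000.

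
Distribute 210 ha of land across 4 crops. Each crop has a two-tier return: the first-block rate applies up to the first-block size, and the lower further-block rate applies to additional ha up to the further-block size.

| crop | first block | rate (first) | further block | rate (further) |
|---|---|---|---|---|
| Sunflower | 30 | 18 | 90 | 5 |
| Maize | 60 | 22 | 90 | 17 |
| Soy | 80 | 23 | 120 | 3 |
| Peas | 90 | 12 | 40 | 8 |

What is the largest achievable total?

4380

Treat each block as its own option and order by rate: Soy/first 23 > Maize/first 22 > Sunflower/first 18 > Maize/second 17 > Peas/first 12 > Peas/second 8 > Sunflower/second 5 > Soy/second 3.
Fill Soy first block (80 at 23) ; 130 left.
Maize/first (22): +60 ; 70 left.
Sunflower first at 18: fill all 30 ; 40 left.
Maize second at 17: only 40 left, fill 40.
Total = 23×80 + 22×60 + 18×30 + 17×40 = 4380.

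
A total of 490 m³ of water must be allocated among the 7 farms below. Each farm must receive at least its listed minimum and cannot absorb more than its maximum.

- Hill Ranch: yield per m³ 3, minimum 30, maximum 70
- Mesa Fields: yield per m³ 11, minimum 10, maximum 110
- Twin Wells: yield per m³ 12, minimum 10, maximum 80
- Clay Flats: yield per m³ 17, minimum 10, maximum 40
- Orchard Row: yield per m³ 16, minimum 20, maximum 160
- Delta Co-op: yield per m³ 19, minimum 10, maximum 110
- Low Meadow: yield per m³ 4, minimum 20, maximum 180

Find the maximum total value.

Meeting every minimum uses 30+10+10+10+20+10+20 = 110 m³, leaving 380.
Order the farms by yield per m³: Delta Co-op 19 > Clay Flats 17 > Orchard Row 16 > Twin Wells 12 > Mesa Fields 11 > Low Meadow 4 > Hill Ranch 3.
Give Delta Co-op 100 more to hit its cap of 110 → 280 left.
Give Clay Flats 30 more to hit its cap of 40 → 250 left.
Orchard Row takes 140 more to reach its cap of 160 → 110 left.
Give Twin Wells 70 more to hit its cap of 80 → 40 left.
Only 40 left; Mesa Fields takes them to reach 50.
Total = 3×30 + 11×50 + 12×80 + 17×40 + 16×160 + 19×110 + 4×20 = 7010.

7010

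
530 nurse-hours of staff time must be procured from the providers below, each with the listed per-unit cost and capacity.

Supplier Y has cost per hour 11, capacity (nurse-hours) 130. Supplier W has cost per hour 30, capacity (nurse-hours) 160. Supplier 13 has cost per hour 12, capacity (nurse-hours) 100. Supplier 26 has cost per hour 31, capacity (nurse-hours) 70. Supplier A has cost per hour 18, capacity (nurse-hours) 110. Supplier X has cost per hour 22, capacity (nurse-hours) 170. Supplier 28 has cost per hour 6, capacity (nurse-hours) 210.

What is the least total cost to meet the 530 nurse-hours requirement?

Use providers in increasing cost order.
Supplier 28 at 6: take all 210 nurse-hours → 320 still needed.
Take 130 from Supplier Y at 11 → need 190 more.
Supplier 13 at 12: take all 100 nurse-hours → 90 still needed.
Supplier A (18): take the remaining 90 → done.
Supplier X, Supplier W, Supplier 26: unused.
Cost = 210×6 + 130×11 + 100×12 + 90×18 = 5510.

5510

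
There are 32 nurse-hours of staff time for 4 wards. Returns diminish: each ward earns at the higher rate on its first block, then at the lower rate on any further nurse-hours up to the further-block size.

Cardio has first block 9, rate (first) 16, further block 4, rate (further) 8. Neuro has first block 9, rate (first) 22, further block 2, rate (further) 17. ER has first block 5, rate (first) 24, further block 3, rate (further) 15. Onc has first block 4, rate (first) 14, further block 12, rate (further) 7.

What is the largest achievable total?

597

Rank every tier by rate: ER/tier1 24 > Neuro/tier1 22 > Neuro/tier2 17 > Cardio/tier1 16 > ER/tier2 15 > Onc/tier1 14 > Cardio/tier2 8 > Onc/tier2 7.
Fill ER tier1 block (5 at 24) — 27 left.
Neuro tier1 at 22: fill all 9 — 18 left.
Neuro/tier2 (17): +2 — 16 left.
Cardio/tier1 (16): +9 — 7 left.
ER tier2 at 15: fill all 3 — 4 left.
Onc/tier1 (14): +4 — 0 left.
Total = 24×5 + 22×9 + 17×2 + 16×9 + 15×3 + 14×4 = 597.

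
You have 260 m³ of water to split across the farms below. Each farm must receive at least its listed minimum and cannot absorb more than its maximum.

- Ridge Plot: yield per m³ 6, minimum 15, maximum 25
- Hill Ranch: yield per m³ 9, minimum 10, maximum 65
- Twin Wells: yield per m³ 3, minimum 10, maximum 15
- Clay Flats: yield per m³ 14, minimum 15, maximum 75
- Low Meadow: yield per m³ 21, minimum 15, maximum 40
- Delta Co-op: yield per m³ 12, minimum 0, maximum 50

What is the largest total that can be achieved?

Meeting every minimum uses 15+10+10+15+15+0 = 65 m³, leaving 195.
Order the farms by yield per m³: Low Meadow 21 > Clay Flats 14 > Delta Co-op 12 > Hill Ranch 9 > Ridge Plot 6 > Twin Wells 3.
Low Meadow takes 25 more to reach its cap of 40 → 170 left.
Give Clay Flats 60 more to hit its cap of 75 → 110 left.
Delta Co-op: +50 to 50 (cap) → 60 left.
Hill Ranch: +55 to 65 (cap) → 5 left.
Ridge Plot: +5 (room for 10) → 20. Pool exhausted.
Total = 6×20 + 9×65 + 3×10 + 14×75 + 21×40 + 12×50 = 3225.

3225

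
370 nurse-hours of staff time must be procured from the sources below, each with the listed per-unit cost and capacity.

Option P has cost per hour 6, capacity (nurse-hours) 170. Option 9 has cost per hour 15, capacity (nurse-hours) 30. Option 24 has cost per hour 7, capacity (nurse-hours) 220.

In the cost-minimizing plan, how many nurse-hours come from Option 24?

Cheapest first:
Take 170 from Option P at 6 ; need 200 more.
Option 24 (7): take the remaining 200 ; done.
Option 9: unused.

200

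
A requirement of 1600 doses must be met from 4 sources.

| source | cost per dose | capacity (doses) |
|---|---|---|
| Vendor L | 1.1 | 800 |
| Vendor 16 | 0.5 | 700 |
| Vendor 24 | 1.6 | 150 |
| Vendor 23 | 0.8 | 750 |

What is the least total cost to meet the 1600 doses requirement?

Use sources in increasing cost order.
Vendor 16 (0.5): use full 700 → 900 doses to go.
Take 750 from Vendor 23 at 0.8 → need 150 more.
Take 150 from Vendor L at 1.1 to finish.
Vendor 24: unused.
Cost = 700×0.5 + 750×0.8 + 150×1.1 = 1115.

1115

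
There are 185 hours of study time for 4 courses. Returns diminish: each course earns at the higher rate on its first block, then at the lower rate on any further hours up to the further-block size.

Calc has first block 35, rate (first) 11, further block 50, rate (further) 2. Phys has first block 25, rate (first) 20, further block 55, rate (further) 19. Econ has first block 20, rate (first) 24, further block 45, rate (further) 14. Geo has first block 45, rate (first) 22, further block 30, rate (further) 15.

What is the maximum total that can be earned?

3605

Order all 8 blocks by rate: Econ/T1 24 > Geo/T1 22 > Phys/T1 20 > Phys/T2 19 > Geo/T2 15 > Econ/T2 14 > Calc/T1 11 > Calc/T2 2.
Econ T1 at 24: fill all 20 ; 165 left.
Geo/T1 (22): +45 ; 120 left.
Phys/T1 (20): +25 ; 95 left.
Fill Phys T2 block (55 at 19) ; 40 left.
Fill Geo T2 block (30 at 15) ; 10 left.
10 remain; put them into Econ T2 at 14.
Total = 24×20 + 22×45 + 20×25 + 19×55 + 15×30 + 14×10 = 3605.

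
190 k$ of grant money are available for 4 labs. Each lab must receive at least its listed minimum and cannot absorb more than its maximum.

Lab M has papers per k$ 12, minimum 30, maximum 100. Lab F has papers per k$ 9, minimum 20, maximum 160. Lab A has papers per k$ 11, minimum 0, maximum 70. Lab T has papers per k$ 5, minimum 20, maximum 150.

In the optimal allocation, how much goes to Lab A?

50

Meeting every minimum uses 30+20+0+20 = 70 k$, leaving 120.
Rank by papers per k$: Lab M 12 > Lab A 11 > Lab F 9 > Lab T 5.
Give Lab M 70 more to hit its cap of 100 — 50 left.
Lab A: +50 (room for 70) → 50. Pool exhausted.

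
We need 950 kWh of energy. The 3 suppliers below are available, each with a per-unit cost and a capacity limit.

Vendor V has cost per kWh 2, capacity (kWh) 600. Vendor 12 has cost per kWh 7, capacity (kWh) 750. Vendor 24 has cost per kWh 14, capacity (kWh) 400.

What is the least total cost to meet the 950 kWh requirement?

Fill from the cheapest supplier first.
Vendor V at 2: take all 600 kWh — 350 still needed.
Vendor 12 (7): take the remaining 350 — done.
Vendor 24: unused.
Cost = 600×2 + 350×7 = 3650.

3650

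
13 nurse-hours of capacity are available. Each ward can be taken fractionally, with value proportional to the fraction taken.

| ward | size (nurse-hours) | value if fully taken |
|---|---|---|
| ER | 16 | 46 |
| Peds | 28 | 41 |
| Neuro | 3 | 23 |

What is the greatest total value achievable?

Best value per unit of size first: Neuro 23/3≈7.67, ER 46/16≈2.88, Peds 41/28≈1.46.
All 3 nurse-hours of Neuro fit (value 23) → 10 remain.
10 nurse-hours left: a 10/16 share of ER gives 46×10/16 = 28.75.
Total value = 51.75.

51.75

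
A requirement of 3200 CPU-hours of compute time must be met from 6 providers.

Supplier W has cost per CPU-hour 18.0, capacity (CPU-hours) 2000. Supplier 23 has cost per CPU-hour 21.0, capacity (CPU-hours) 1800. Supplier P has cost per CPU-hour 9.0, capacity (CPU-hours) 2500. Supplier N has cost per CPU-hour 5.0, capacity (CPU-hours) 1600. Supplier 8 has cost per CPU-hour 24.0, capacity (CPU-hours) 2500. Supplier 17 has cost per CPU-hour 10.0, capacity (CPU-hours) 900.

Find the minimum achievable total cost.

22400

Use providers in increasing cost order.
Take 1600 from Supplier N at 5.0 ; need 1600 more.
Supplier P (9.0): take the remaining 1600 ; done.
Supplier 17, Supplier W, Supplier 23, Supplier 8: unused.
Cost = 1600×5.0 + 1600×9.0 = 22400.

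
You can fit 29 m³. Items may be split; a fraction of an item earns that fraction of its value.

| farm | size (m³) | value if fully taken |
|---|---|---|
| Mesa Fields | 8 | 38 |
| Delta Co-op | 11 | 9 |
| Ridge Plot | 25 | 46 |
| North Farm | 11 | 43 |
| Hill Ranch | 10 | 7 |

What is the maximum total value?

99.4

Rank by value-to-size ratio: Mesa Fields 38/8≈4.75, North Farm 43/11≈3.91, Ridge Plot 46/25≈1.84, Delta Co-op 9/11≈0.818, Hill Ranch 7/10≈0.7.
All 8 m³ of Mesa Fields fit (value 38) → 21 remain.
North Farm: take in full, 11 m³ for value 43 → 10 left.
Fill the last 10 m³ with part of Ridge Plot: 10/25 of it earns 18.4.
Total value = 99.4.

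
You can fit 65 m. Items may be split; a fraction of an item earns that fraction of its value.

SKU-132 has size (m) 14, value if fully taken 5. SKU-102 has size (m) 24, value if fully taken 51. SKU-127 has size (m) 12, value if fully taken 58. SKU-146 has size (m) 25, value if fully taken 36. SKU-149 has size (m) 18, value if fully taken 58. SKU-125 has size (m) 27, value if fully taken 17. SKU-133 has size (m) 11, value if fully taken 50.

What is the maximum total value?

217

Sort by value density: SKU-127 58/12≈4.83, SKU-133 50/11≈4.55, SKU-149 58/18≈3.22, SKU-102 51/24≈2.12, SKU-146 36/25≈1.44, SKU-125 17/27≈0.63, SKU-132 5/14≈0.357.
Take all of SKU-127 (12 m, value 58) — 53 m left.
SKU-133: take in full, 11 m for value 50 — 42 left.
Take all of SKU-149 (18 m, value 58) — 24 m left.
All 24 m of SKU-102 fit (value 51) — 0 remain.
Total value = 217.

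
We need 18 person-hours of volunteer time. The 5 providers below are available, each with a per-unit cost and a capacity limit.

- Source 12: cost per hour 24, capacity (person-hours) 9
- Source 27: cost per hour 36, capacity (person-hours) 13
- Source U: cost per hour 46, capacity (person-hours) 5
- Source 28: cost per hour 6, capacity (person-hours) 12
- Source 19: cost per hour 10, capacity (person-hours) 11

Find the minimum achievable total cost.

Fill from the cheapest provider first.
Source 28 at 6: take all 12 person-hours ; 6 still needed.
Source 19 (10): take the remaining 6 ; done.
Source 12, Source 27, Source U: unused.
Cost = 12×6 + 6×10 = 132.

132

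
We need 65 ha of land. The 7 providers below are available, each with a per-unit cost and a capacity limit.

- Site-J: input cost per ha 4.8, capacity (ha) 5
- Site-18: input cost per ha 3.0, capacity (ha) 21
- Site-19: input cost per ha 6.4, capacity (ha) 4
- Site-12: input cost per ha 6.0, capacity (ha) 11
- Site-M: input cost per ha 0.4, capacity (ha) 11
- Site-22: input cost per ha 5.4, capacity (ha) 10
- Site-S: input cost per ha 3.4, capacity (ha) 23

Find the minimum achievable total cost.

196.6

Fill from the cheapest provider first.
Take 11 from Site-M at 0.4 ; need 54 more.
Site-18 at 3.0: take all 21 ha ; 33 still needed.
Site-S at 3.4: take all 23 ha ; 10 still needed.
Site-J at 4.8: take all 5 ha ; 5 still needed.
Site-22 (5.4): take the remaining 5 ; done.
Site-12, Site-19: unused.
Cost = 11×0.4 + 21×3.0 + 23×3.4 + 5×4.8 + 5×5.4 = 196.6.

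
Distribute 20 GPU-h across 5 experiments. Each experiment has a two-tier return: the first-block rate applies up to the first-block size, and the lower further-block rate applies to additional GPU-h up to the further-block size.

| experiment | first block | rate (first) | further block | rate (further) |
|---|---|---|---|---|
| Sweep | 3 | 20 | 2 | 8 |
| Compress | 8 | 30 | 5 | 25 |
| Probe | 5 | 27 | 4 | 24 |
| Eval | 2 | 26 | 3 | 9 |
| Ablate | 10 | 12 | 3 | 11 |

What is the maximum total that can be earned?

Treat each block as its own option and order by rate: Compress/T1 30 > Probe/T1 27 > Eval/T1 26 > Compress/T2 25 > Probe/T2 24 > Sweep/T1 20 > Ablate/T1 12 > Ablate/T2 11 > Eval/T2 9 > Sweep/T2 8.
Compress T1 at 30: fill all 8 → 12 left.
Probe T1 at 27: fill all 5 → 7 left.
Eval/T1 (26): +2 → 5 left.
Compress T2 at 25: fill all 5 → 0 left.
Total = 30×8 + 27×5 + 26×2 + 25×5 = 552.

552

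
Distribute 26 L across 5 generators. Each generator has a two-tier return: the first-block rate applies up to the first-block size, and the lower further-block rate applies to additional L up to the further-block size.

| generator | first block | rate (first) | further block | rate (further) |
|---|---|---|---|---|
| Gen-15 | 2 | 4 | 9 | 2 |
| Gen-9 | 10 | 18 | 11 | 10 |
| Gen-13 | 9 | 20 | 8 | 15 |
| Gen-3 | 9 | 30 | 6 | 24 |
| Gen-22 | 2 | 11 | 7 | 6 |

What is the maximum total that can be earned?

Treat each block as its own option and order by rate: Gen-3/tier1 30 > Gen-3/tier2 24 > Gen-13/tier1 20 > Gen-9/tier1 18 > Gen-13/tier2 15 > Gen-22/tier1 11 > Gen-9/tier2 10 > Gen-22/tier2 6 > Gen-15/tier1 4 > Gen-15/tier2 2.
Fill Gen-3 tier1 block (9 at 30) → 17 left.
Gen-3 tier2 at 24: fill all 6 → 11 left.
Fill Gen-13 tier1 block (9 at 20) → 2 left.
Gen-9 tier1 at 18: only 2 left, fill 2.
Total = 30×9 + 24×6 + 20×9 + 18×2 = 630.

630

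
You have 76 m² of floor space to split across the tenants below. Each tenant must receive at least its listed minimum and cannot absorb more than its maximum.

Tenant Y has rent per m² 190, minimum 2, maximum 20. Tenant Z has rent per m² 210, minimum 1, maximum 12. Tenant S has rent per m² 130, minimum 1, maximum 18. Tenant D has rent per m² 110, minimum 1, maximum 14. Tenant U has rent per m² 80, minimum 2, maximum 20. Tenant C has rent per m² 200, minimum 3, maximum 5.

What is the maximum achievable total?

11760

Meeting every minimum uses 2+1+1+1+2+3 = 10 m², leaving 66.
Highest rent per m² first: Tenant Z 210 > Tenant C 200 > Tenant Y 190 > Tenant S 130 > Tenant D 110 > Tenant U 80.
Give Tenant Z 11 more to hit its cap of 12 ; 55 left.
Tenant C takes 2 more to reach its cap of 5 ; 53 left.
Tenant Y: +18 to 20 (cap) ; 35 left.
Tenant S: +17 to 18 (cap) ; 18 left.
Tenant D: +13 to 14 (cap) ; 5 left.
Tenant U: +5 (room for 18) → 7. Pool exhausted.
Total = 190×20 + 210×12 + 130×18 + 110×14 + 80×7 + 200×5 = 11760.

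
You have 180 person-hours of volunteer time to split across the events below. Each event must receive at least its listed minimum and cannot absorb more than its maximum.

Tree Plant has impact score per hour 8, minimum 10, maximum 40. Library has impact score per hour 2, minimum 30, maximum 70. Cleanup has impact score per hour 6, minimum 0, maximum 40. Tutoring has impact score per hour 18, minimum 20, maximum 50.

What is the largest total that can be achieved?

1560

Meeting every minimum uses 10+30+0+20 = 60 person-hours, leaving 120.
Order the events by impact score per hour: Tutoring 18 > Tree Plant 8 > Cleanup 6 > Library 2.
Give Tutoring 30 more to hit its cap of 50 → 90 left.
Tree Plant: +30 to 40 (cap) → 60 left.
Give Cleanup 40 more to hit its cap of 40 → 20 left.
Library: +20 (room for 40) → 50. Pool exhausted.
Total = 8×40 + 2×50 + 6×40 + 18×50 = 1560.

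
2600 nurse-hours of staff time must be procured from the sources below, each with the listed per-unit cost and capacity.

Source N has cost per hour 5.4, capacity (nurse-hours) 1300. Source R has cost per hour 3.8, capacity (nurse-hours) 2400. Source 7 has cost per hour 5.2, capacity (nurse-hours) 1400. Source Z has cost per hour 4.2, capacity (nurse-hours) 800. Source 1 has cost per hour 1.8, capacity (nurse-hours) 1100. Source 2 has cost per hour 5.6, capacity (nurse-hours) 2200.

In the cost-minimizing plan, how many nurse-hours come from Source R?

1500

Cheapest first:
Source 1 (1.8): use full 1100 — 1500 nurse-hours to go.
Source R at 3.8: take 1500 of its 2400 — requirement met.
Source Z, Source 7, Source N, Source 2: unused.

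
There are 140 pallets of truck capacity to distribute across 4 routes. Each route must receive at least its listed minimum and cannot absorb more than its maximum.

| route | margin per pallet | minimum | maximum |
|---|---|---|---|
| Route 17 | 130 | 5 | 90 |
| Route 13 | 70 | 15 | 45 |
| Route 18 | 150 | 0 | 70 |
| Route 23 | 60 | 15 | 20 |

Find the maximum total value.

17650

Meeting every minimum uses 5+15+0+15 = 35 pallets, leaving 105.
Order the routes by margin per pallet: Route 18 150 > Route 17 130 > Route 13 70 > Route 23 60.
Route 18 takes 70 more to reach its cap of 70 ; 35 left.
Route 17: +35 (room for 85) → 40. Pool exhausted.
Total = 130×40 + 70×15 + 150×70 + 60×15 = 17650.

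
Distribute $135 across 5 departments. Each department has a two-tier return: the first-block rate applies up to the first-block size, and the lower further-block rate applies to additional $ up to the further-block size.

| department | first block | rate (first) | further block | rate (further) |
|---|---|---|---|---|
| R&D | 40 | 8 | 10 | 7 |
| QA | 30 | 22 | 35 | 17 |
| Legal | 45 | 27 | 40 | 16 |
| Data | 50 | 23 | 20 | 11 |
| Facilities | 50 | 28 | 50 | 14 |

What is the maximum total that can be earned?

3535

Rank every tier by rate: Facilities/first 28 > Legal/first 27 > Data/first 23 > QA/first 22 > QA/second 17 > Legal/second 16 > Facilities/second 14 > Data/second 11 > R&D/first 8 > R&D/second 7.
Facilities first at 28: fill all 50 — 85 left.
Fill Legal first block (45 at 27) — 40 left.
Data/first: +40 of 50 at 23; pool empty.
Total = 28×50 + 27×45 + 23×40 = 3535.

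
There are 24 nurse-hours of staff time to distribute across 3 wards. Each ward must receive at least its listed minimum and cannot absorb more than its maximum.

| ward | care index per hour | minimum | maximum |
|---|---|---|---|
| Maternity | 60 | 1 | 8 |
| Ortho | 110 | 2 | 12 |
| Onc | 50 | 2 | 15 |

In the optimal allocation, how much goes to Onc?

Meeting every minimum uses 1+2+2 = 5 nurse-hours, leaving 19.
Rank by care index per hour: Ortho 110 > Maternity 60 > Onc 50.
Ortho takes 10 more to reach its cap of 12 — 9 left.
Maternity: +7 to 8 (cap) — 2 left.
Onc has room for 13 more but only 2 remain, so it gets 4.

4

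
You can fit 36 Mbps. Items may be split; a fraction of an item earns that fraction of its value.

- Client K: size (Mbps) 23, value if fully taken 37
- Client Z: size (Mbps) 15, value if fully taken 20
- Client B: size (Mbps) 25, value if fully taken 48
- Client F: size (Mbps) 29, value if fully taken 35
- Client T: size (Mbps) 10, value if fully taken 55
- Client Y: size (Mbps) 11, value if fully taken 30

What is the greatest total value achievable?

Best value per unit of size first: Client T 55/10≈5.5, Client Y 30/11≈2.73, Client B 48/25≈1.92, Client K 37/23≈1.61, Client Z 20/15≈1.33, Client F 35/29≈1.21.
Client T: take in full, 10 Mbps for value 55 → 26 left.
Take all of Client Y (11 Mbps, value 30) → 15 Mbps left.
Fill the last 15 Mbps with part of Client B: 15/25 of it earns 28.8.
Total value = 113.8.

113.8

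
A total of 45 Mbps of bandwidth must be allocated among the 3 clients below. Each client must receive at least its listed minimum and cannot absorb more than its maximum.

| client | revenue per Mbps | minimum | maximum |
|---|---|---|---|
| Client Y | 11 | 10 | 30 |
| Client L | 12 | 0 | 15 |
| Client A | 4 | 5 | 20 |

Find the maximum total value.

475

Meeting every minimum uses 10+0+5 = 15 Mbps, leaving 30.
Rank by revenue per Mbps: Client L 12 > Client Y 11 > Client A 4.
Give Client L 15 more to hit its cap of 15 → 15 left.
Client Y has room for 20 more but only 15 remain, so it gets 25.
Total = 11×25 + 12×15 + 4×5 = 475.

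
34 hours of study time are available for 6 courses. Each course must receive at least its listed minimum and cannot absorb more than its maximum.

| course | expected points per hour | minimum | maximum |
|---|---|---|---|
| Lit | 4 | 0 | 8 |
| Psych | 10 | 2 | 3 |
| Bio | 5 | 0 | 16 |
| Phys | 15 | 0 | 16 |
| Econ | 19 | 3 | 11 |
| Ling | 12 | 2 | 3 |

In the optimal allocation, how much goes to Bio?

Meeting every minimum uses 0+2+0+0+3+2 = 7 hours, leaving 27.
Highest expected points per hour first: Econ 19 > Phys 15 > Ling 12 > Psych 10 > Bio 5 > Lit 4.
Econ: +8 to 11 (cap) ; 19 left.
Phys: +16 to 16 (cap) ; 3 left.
Ling takes 1 more to reach its cap of 3 ; 2 left.
Psych: +1 to 3 (cap) ; 1 left.
Bio has room for 16 more but only 1 remain, so it gets 1.

1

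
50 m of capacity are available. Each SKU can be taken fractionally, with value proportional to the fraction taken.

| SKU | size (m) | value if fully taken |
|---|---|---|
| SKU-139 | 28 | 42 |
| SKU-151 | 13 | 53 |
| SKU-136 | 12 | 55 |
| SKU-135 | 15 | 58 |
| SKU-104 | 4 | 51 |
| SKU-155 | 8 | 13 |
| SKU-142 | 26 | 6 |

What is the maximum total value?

226.75

Sort by value density: SKU-104 51/4≈12.8, SKU-136 55/12≈4.58, SKU-151 53/13≈4.08, SKU-135 58/15≈3.87, SKU-155 13/8≈1.62, SKU-139 42/28≈1.5, SKU-142 6/26≈0.231.
SKU-104: take in full, 4 m for value 51 — 46 left.
SKU-136: take in full, 12 m for value 55 — 34 left.
Take all of SKU-151 (13 m, value 53) — 21 m left.
Take all of SKU-135 (15 m, value 58) — 6 m left.
6 m left: a 6/8 share of SKU-155 gives 13×6/8 = 9.75.
Total value = 226.75.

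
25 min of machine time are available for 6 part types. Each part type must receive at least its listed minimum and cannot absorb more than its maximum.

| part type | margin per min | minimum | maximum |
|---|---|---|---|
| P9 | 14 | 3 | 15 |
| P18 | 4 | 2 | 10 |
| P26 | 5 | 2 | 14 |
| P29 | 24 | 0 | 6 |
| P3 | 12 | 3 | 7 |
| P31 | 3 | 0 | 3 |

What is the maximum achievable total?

366

Meeting every minimum uses 3+2+2+0+3+0 = 10 min, leaving 15.
Order the part types by margin per min: P29 24 > P9 14 > P3 12 > P26 5 > P18 4 > P31 3.
Give P29 6 more to hit its cap of 6 ; 9 left.
P9: +9 (room for 12) → 12. Pool exhausted.
Total = 14×12 + 4×2 + 5×2 + 24×6 + 12×3 = 366.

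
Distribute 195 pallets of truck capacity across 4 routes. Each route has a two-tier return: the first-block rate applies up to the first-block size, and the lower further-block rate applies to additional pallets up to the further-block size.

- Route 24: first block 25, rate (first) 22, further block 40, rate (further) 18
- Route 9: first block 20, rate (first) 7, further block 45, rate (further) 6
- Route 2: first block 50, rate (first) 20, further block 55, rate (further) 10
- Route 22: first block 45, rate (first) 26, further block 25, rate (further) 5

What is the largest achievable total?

3790

Treat each block as its own option and order by rate: Route 22/first 26 > Route 24/first 22 > Route 2/first 20 > Route 24/second 18 > Route 2/second 10 > Route 9/first 7 > Route 9/second 6 > Route 22/second 5.
Route 22/first (26): +45 → 150 left.
Route 24 first at 22: fill all 25 → 125 left.
Fill Route 2 first block (50 at 20) → 75 left.
Fill Route 24 second block (40 at 18) → 35 left.
Route 2/second: +35 of 55 at 10; pool empty.
Total = 26×45 + 22×25 + 20×50 + 18×40 + 10×35 = 3790.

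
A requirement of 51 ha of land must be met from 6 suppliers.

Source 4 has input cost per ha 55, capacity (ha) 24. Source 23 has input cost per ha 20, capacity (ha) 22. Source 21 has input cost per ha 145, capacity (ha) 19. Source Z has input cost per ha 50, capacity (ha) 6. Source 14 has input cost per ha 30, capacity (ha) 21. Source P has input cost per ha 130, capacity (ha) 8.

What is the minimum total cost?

Use suppliers in increasing cost order.
Source 23 at 20: take all 22 ha → 29 still needed.
Take 21 from Source 14 at 30 → need 8 more.
Take 6 from Source Z at 50 → need 2 more.
Source 4 (55): take the remaining 2 → done.
Source P, Source 21: unused.
Cost = 22×20 + 21×30 + 6×50 + 2×55 = 1480.

1480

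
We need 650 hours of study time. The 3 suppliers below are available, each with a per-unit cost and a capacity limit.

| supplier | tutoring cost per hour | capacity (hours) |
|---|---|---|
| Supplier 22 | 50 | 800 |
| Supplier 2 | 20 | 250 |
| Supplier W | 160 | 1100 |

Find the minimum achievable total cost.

Use suppliers in increasing cost order.
Take 250 from Supplier 2 at 20 → need 400 more.
Supplier 22 at 50: take 400 of its 800 → requirement met.
Supplier W: unused.
Cost = 250×20 + 400×50 = 25000.

25000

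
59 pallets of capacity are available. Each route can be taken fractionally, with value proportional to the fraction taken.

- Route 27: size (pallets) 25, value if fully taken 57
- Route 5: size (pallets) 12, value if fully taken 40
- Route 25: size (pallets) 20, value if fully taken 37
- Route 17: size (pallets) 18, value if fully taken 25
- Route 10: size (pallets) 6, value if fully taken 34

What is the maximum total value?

160.6

Sort by value density: Route 10 34/6≈5.67, Route 5 40/12≈3.33, Route 27 57/25≈2.28, Route 25 37/20≈1.85, Route 17 25/18≈1.39.
All 6 pallets of Route 10 fit (value 34) — 53 remain.
Take all of Route 5 (12 pallets, value 40) — 41 pallets left.
All 25 pallets of Route 27 fit (value 57) — 16 remain.
Only 16 pallets remain; take 16/20 of Route 25 for value 37×16/20 = 29.6.
Total value = 160.6.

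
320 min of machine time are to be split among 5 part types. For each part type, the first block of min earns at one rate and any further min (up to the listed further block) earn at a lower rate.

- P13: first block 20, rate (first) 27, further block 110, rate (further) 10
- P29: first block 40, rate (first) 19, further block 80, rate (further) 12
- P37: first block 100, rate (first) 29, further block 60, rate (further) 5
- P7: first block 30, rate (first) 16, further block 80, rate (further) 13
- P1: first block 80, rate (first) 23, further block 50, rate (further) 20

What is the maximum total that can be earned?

7520

Rank every tier by rate: P37/T1 29 > P13/T1 27 > P1/T1 23 > P1/T2 20 > P29/T1 19 > P7/T1 16 > P7/T2 13 > P29/T2 12 > P13/T2 10 > P37/T2 5.
Fill P37 T1 block (100 at 29) — 220 left.
Fill P13 T1 block (20 at 27) — 200 left.
P1 T1 at 23: fill all 80 — 120 left.
Fill P1 T2 block (50 at 20) — 70 left.
P29 T1 at 19: fill all 40 — 30 left.
Fill P7 T1 block (30 at 16) — 0 left.
Total = 29×100 + 27×20 + 23×80 + 20×50 + 19×40 + 16×30 = 7520.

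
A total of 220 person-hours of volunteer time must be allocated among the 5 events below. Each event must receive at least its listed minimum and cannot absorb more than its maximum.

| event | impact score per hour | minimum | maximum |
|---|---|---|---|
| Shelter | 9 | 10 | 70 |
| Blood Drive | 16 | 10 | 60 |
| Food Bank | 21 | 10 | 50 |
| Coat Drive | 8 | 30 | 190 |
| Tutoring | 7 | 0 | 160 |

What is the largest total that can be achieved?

Meeting every minimum uses 10+10+10+30+0 = 60 person-hours, leaving 160.
Rank by impact score per hour: Food Bank 21 > Blood Drive 16 > Shelter 9 > Coat Drive 8 > Tutoring 7.
Food Bank: +40 to 50 (cap) ; 120 left.
Blood Drive takes 50 more to reach its cap of 60 ; 70 left.
Shelter: +60 to 70 (cap) ; 10 left.
Coat Drive: +10 (room for 160) → 40. Pool exhausted.
Total = 9×70 + 16×60 + 21×50 + 8×40 = 2960.

2960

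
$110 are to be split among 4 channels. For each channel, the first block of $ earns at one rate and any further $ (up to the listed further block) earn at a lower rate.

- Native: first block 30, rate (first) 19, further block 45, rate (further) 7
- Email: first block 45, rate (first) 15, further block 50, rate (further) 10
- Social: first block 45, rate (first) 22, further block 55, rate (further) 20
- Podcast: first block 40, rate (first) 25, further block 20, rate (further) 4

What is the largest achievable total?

Order all 8 blocks by rate: Podcast/first 25 > Social/first 22 > Social/second 20 > Native/first 19 > Email/first 15 > Email/second 10 > Native/second 7 > Podcast/second 4.
Fill Podcast first block (40 at 25) → 70 left.
Fill Social first block (45 at 22) → 25 left.
25 remain; put them into Social second at 20.
Total = 25×40 + 22×45 + 20×25 = 2490.

2490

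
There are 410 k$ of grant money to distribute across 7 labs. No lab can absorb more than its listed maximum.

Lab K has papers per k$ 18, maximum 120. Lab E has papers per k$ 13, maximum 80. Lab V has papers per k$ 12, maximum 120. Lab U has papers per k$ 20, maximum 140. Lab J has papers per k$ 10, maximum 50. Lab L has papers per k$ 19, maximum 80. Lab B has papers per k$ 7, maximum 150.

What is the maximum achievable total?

7390

Rank by papers per k$: Lab U 20 > Lab L 19 > Lab K 18 > Lab E 13 > Lab V 12 > Lab J 10 > Lab B 7.
Lab U: +140 to 140 (cap) — 270 left.
Give Lab L 80 to hit its cap of 80 — 190 left.
Lab K takes 120 to reach its cap of 120 — 70 left.
Only 70 left; Lab E takes them to reach 70.
Total = 18×120 + 13×70 + 20×140 + 19×80 = 7390.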